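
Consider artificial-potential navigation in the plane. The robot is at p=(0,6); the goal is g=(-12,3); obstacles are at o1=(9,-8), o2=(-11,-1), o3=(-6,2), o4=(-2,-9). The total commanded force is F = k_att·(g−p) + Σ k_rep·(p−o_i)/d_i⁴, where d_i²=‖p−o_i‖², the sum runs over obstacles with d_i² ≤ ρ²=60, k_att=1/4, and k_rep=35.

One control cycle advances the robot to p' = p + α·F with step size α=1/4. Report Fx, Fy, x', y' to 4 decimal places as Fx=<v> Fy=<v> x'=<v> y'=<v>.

Fx=-2.9223 Fy=-0.6982 x'=-0.7306 y'=5.8254

F_att = 1/4·(g−p) = 1/4·(-12,-3) = (-3.0000,-0.7500)
o1: d²=277 > ρ²=60 → inactive
o2: d²=170 > ρ²=60 → inactive
o3: d²=52 ≤ ρ²=60; F_rep = 35·(6,4)/52² = (0.0777,0.0518)
o4: d²=229 > ρ²=60 → inactive
F = F_att + ΣF_rep = (-2.9223,-0.6982)
p' = p + 1/4·F = (-0.7306,5.8254)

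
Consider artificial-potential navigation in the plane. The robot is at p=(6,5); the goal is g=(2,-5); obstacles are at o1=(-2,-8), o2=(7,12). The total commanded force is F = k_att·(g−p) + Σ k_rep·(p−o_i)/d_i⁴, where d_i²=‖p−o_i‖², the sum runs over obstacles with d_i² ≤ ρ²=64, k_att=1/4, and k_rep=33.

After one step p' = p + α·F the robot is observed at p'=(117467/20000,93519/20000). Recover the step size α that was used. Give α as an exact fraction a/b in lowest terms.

F_att = 1/4·(g−p) = 1/4·(-4,-10) = (-1.0000,-2.5000)
o1: d²=233 > ρ²=64 → inactive
o2: d²=50 ≤ ρ²=64; F_rep = 33·(-1,-7)/50² = (-0.0132,-0.0924)
F = F_att + ΣF_rep = (-1.0132,-2.5924)
Δp = p'−p = (-0.1267,-0.3241); α = Δx/Fx = (-2533/20000) / (-2533/2500) = 1/8
check: Δy/Fy = (-6481/20000) / (-6481/2500) = 1/8 ✓

α = 1/8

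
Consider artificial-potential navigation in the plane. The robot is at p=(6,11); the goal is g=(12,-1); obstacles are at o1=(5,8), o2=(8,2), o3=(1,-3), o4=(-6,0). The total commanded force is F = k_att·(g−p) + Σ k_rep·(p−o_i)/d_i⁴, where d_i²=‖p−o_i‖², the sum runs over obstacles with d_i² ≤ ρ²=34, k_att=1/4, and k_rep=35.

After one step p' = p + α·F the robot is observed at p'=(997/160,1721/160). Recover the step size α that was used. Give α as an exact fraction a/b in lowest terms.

F_att = 1/4·(g−p) = 1/4·(6,-12) = (1.5000,-3.0000)
o1: d²=10 ≤ ρ²=34; F_rep = 35·(1,3)/10² = (0.3500,1.0500)
o2: d²=85 > ρ²=34 → inactive
o3: d²=221 > ρ²=34 → inactive
o4: d²=265 > ρ²=34 → inactive
F = F_att + ΣF_rep = (1.8500,-1.9500)
Δp = p'−p = (0.2313,-0.2437); α = Δx/Fx = (37/160) / (37/20) = 1/8
check: Δy/Fy = (-39/160) / (-39/20) = 1/8 ✓

α = 1/8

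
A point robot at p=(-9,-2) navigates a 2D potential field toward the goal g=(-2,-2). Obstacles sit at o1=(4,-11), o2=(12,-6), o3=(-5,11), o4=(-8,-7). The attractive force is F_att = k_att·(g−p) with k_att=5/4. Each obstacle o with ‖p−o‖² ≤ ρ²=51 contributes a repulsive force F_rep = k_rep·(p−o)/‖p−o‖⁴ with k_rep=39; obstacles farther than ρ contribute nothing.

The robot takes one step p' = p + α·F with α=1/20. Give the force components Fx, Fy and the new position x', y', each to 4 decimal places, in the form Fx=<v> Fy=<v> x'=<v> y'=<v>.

F_att = 5/4·(g−p) = 5/4·(7,0) = (8.7500,0.0000)
o1: d²=250 > ρ²=51 → inactive
o2: d²=457 > ρ²=51 → inactive
o3: d²=185 > ρ²=51 → inactive
o4: d²=26 ≤ ρ²=51; F_rep = 39·(-1,5)/26² = (-0.0577,0.2885)
F = F_att + ΣF_rep = (8.6923,0.2885)
p' = p + 1/20·F = (-8.5654,-1.9856)

Fx=8.6923 Fy=0.2885 x'=-8.5654 y'=-1.9856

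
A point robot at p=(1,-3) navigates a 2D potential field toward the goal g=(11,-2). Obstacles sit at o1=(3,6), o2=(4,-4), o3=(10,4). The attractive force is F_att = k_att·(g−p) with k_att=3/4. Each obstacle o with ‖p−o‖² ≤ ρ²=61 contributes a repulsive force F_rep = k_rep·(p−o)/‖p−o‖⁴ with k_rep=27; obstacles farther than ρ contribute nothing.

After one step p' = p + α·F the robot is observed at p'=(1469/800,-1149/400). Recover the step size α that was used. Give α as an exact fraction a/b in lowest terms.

α = 1/8

F_att = 3/4·(g−p) = 3/4·(10,1) = (7.5000,0.7500)
o1: d²=85 > ρ²=61 → inactive
o2: d²=10 ≤ ρ²=61; F_rep = 27·(-3,1)/10² = (-0.8100,0.2700)
o3: d²=130 > ρ²=61 → inactive
F = F_att + ΣF_rep = (6.6900,1.0200)
Δp = p'−p = (0.8363,0.1275); α = Δx/Fx = (669/800) / (669/100) = 1/8
check: Δy/Fy = (51/400) / (51/50) = 1/8 ✓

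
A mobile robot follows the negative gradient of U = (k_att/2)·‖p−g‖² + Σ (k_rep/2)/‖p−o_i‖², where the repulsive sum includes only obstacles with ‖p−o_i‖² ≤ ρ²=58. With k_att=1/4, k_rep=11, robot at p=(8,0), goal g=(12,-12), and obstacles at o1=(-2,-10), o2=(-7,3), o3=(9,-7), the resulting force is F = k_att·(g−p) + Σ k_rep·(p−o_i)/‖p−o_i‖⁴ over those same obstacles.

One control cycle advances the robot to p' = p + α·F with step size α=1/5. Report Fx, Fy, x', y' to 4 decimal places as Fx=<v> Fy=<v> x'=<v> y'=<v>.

F_att = 1/4·(g−p) = 1/4·(4,-12) = (1.0000,-3.0000)
o1: d²=200 > ρ²=58 → inactive
o2: d²=234 > ρ²=58 → inactive
o3: d²=50 ≤ ρ²=58; F_rep = 11·(-1,7)/50² = (-0.0044,0.0308)
F = F_att + ΣF_rep = (0.9956,-2.9692)
p' = p + 1/5·F = (8.1991,-0.5938)

Fx=0.9956 Fy=-2.9692 x'=8.1991 y'=-0.5938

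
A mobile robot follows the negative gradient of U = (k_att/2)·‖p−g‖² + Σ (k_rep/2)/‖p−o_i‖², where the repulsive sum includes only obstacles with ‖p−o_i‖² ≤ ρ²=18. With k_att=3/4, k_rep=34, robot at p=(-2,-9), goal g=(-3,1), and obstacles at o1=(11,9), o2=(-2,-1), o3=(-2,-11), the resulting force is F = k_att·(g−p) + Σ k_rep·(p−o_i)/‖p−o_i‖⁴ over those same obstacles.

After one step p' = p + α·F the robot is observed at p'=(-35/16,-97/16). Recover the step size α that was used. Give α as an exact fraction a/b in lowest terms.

α = 1/4

F_att = 3/4·(g−p) = 3/4·(-1,10) = (-0.7500,7.5000)
o1: d²=493 > ρ²=18 → inactive
o2: d²=64 > ρ²=18 → inactive
o3: d²=4 ≤ ρ²=18; F_rep = 34·(0,2)/4² = (0.0000,4.2500)
F = F_att + ΣF_rep = (-0.7500,11.7500)
Δp = p'−p = (-0.1875,2.9375); α = Δx/Fx = (-3/16) / (-3/4) = 1/4
check: Δy/Fy = (47/16) / (47/4) = 1/4 ✓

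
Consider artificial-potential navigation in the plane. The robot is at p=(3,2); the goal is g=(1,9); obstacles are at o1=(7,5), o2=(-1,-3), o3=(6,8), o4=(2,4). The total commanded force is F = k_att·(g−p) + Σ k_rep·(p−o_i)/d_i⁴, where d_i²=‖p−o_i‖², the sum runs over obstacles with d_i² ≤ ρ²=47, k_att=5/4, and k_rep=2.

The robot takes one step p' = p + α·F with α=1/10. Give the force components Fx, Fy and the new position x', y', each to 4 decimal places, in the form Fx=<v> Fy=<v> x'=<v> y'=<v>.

Fx=-2.4310 Fy=8.5804 x'=2.7569 y'=2.8580

F_att = 5/4·(g−p) = 5/4·(-2,7) = (-2.5000,8.7500)
o1: d²=25 ≤ ρ²=47; F_rep = 2·(-4,-3)/25² = (-0.0128,-0.0096)
o2: d²=41 ≤ ρ²=47; F_rep = 2·(4,5)/41² = (0.0048,0.0059)
o3: d²=45 ≤ ρ²=47; F_rep = 2·(-3,-6)/45² = (-0.0030,-0.0059)
o4: d²=5 ≤ ρ²=47; F_rep = 2·(1,-2)/5² = (0.0800,-0.1600)
F = F_att + ΣF_rep = (-2.4310,8.5804)
p' = p + 1/10·F = (2.7569,2.8580)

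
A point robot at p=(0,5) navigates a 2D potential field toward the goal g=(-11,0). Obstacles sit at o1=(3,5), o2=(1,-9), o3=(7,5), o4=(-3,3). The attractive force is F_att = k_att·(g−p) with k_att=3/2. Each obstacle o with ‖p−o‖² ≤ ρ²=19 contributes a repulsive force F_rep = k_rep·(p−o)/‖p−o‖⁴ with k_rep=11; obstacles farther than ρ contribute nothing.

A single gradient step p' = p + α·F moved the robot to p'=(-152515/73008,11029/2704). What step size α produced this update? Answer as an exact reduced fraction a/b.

α = 1/8

F_att = 3/2·(g−p) = 3/2·(-11,-5) = (-16.5000,-7.5000)
o1: d²=9 ≤ ρ²=19; F_rep = 11·(-3,0)/9² = (-0.4074,0.0000)
o2: d²=197 > ρ²=19 → inactive
o3: d²=49 > ρ²=19 → inactive
o4: d²=13 ≤ ρ²=19; F_rep = 11·(3,2)/13² = (0.1953,0.1302)
F = F_att + ΣF_rep = (-16.7121,-7.3698)
Δp = p'−p = (-2.0890,-0.9212); α = Δx/Fx = (-152515/73008) / (-152515/9126) = 1/8
check: Δy/Fy = (-2491/2704) / (-2491/338) = 1/8 ✓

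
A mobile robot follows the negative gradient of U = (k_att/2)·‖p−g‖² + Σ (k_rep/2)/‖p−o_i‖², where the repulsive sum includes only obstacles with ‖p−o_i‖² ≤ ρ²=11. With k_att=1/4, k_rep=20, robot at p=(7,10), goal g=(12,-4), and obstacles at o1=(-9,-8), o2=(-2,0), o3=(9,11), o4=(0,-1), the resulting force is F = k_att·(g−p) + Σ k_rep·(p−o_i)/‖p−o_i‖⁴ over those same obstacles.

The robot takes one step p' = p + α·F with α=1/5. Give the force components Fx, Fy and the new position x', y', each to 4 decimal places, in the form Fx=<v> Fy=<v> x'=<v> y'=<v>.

Fx=-0.3500 Fy=-4.3000 x'=6.9300 y'=9.1400

F_att = 1/4·(g−p) = 1/4·(5,-14) = (1.2500,-3.5000)
o1: d²=580 > ρ²=11 → inactive
o2: d²=181 > ρ²=11 → inactive
o3: d²=5 ≤ ρ²=11; F_rep = 20·(-2,-1)/5² = (-1.6000,-0.8000)
o4: d²=170 > ρ²=11 → inactive
F = F_att + ΣF_rep = (-0.3500,-4.3000)
p' = p + 1/5·F = (6.9300,9.1400)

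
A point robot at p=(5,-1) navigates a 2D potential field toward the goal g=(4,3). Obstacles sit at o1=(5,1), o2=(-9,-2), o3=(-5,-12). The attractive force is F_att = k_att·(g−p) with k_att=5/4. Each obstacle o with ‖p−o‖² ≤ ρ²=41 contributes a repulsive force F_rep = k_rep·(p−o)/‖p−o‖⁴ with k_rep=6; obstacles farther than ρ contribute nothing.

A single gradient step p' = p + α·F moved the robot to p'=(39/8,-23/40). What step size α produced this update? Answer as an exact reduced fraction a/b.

α = 1/10

F_att = 5/4·(g−p) = 5/4·(-1,4) = (-1.2500,5.0000)
o1: d²=4 ≤ ρ²=41; F_rep = 6·(0,-2)/4² = (0.0000,-0.7500)
o2: d²=197 > ρ²=41 → inactive
o3: d²=221 > ρ²=41 → inactive
F = F_att + ΣF_rep = (-1.2500,4.2500)
Δp = p'−p = (-0.1250,0.4250); α = Δx/Fx = (-1/8) / (-5/4) = 1/10
check: Δy/Fy = (17/40) / (17/4) = 1/10 ✓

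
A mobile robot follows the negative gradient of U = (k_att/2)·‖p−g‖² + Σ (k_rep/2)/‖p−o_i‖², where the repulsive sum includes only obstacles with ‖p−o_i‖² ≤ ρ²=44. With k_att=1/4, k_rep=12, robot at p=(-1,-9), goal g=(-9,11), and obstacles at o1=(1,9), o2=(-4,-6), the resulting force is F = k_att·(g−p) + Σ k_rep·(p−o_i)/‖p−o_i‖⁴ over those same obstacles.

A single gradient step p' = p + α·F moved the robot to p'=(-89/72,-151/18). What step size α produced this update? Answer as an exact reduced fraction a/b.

α = 1/8

F_att = 1/4·(g−p) = 1/4·(-8,20) = (-2.0000,5.0000)
o1: d²=328 > ρ²=44 → inactive
o2: d²=18 ≤ ρ²=44; F_rep = 12·(3,-3)/18² = (0.1111,-0.1111)
F = F_att + ΣF_rep = (-1.8889,4.8889)
Δp = p'−p = (-0.2361,0.6111); α = Δx/Fx = (-17/72) / (-17/9) = 1/8
check: Δy/Fy = (11/18) / (44/9) = 1/8 ✓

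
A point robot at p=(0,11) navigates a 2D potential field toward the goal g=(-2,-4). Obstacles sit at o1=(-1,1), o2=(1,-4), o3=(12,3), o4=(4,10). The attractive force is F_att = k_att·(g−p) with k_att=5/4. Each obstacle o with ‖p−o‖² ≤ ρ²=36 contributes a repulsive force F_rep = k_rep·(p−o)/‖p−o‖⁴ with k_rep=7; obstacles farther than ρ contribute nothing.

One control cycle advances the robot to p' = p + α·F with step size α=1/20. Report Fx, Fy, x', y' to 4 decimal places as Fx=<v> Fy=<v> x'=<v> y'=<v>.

Fx=-2.5969 Fy=-18.7258 x'=-0.1298 y'=10.0637

F_att = 5/4·(g−p) = 5/4·(-2,-15) = (-2.5000,-18.7500)
o1: d²=101 > ρ²=36 → inactive
o2: d²=226 > ρ²=36 → inactive
o3: d²=208 > ρ²=36 → inactive
o4: d²=17 ≤ ρ²=36; F_rep = 7·(-4,1)/17² = (-0.0969,0.0242)
F = F_att + ΣF_rep = (-2.5969,-18.7258)
p' = p + 1/20·F = (-0.1298,10.0637)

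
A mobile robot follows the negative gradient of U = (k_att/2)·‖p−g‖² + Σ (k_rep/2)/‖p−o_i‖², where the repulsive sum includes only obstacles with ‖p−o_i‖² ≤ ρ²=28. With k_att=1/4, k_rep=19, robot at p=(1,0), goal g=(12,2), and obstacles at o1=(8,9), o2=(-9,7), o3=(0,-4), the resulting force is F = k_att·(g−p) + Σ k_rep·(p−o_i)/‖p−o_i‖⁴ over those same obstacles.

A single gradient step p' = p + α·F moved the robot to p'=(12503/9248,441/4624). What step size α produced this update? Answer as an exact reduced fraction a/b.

α = 1/8

F_att = 1/4·(g−p) = 1/4·(11,2) = (2.7500,0.5000)
o1: d²=130 > ρ²=28 → inactive
o2: d²=149 > ρ²=28 → inactive
o3: d²=17 ≤ ρ²=28; F_rep = 19·(1,4)/17² = (0.0657,0.2630)
F = F_att + ΣF_rep = (2.8157,0.7630)
Δp = p'−p = (0.3520,0.0954); α = Δx/Fx = (3255/9248) / (3255/1156) = 1/8
check: Δy/Fy = (441/4624) / (441/578) = 1/8 ✓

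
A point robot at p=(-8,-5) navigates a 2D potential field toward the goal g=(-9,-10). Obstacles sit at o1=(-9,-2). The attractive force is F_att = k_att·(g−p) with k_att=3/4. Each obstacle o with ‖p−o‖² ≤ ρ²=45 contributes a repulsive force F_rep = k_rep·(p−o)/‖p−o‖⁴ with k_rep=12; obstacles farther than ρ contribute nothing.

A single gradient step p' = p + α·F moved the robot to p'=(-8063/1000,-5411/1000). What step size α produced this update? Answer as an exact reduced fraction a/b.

F_att = 3/4·(g−p) = 3/4·(-1,-5) = (-0.7500,-3.7500)
o1: d²=10 ≤ ρ²=45; F_rep = 12·(1,-3)/10² = (0.1200,-0.3600)
F = F_att + ΣF_rep = (-0.6300,-4.1100)
Δp = p'−p = (-0.0630,-0.4110); α = Δx/Fx = (-63/1000) / (-63/100) = 1/10
check: Δy/Fy = (-411/1000) / (-411/100) = 1/10 ✓

α = 1/10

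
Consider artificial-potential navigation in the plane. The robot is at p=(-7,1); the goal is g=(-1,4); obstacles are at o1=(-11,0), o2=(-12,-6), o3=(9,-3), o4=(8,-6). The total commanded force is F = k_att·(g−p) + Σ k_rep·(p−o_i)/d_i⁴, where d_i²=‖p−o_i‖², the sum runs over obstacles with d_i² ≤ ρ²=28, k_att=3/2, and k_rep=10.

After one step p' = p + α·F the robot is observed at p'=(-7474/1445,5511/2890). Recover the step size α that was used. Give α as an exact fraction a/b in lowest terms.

F_att = 3/2·(g−p) = 3/2·(6,3) = (9.0000,4.5000)
o1: d²=17 ≤ ρ²=28; F_rep = 10·(4,1)/17² = (0.1384,0.0346)
o2: d²=74 > ρ²=28 → inactive
o3: d²=272 > ρ²=28 → inactive
o4: d²=274 > ρ²=28 → inactive
F = F_att + ΣF_rep = (9.1384,4.5346)
Δp = p'−p = (1.8277,0.9069); α = Δx/Fx = (2641/1445) / (2641/289) = 1/5
check: Δy/Fy = (2621/2890) / (2621/578) = 1/5 ✓

α = 1/5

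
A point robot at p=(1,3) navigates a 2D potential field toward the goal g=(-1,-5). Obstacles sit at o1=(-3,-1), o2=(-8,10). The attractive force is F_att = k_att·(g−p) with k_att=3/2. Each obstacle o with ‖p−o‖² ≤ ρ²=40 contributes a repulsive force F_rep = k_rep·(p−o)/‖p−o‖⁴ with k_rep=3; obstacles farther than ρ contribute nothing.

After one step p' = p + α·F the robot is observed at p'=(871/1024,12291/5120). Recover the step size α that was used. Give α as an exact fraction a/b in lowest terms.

α = 1/20

F_att = 3/2·(g−p) = 3/2·(-2,-8) = (-3.0000,-12.0000)
o1: d²=32 ≤ ρ²=40; F_rep = 3·(4,4)/32² = (0.0117,0.0117)
o2: d²=130 > ρ²=40 → inactive
F = F_att + ΣF_rep = (-2.9883,-11.9883)
Δp = p'−p = (-0.1494,-0.5994); α = Δx/Fx = (-153/1024) / (-765/256) = 1/20
check: Δy/Fy = (-3069/5120) / (-3069/256) = 1/20 ✓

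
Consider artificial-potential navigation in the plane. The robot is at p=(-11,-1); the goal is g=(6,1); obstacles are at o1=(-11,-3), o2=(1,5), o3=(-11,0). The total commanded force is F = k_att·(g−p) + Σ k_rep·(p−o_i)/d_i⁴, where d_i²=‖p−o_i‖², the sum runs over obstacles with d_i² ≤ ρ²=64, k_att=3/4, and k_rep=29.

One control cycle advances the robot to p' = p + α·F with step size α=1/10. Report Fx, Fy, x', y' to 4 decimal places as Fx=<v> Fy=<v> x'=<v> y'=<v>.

Fx=12.7500 Fy=-23.8750 x'=-9.7250 y'=-3.3875

F_att = 3/4·(g−p) = 3/4·(17,2) = (12.7500,1.5000)
o1: d²=4 ≤ ρ²=64; F_rep = 29·(0,2)/4² = (0.0000,3.6250)
o2: d²=180 > ρ²=64 → inactive
o3: d²=1 ≤ ρ²=64; F_rep = 29·(0,-1)/1² = (0.0000,-29.0000)
F = F_att + ΣF_rep = (12.7500,-23.8750)
p' = p + 1/10·F = (-9.7250,-3.3875)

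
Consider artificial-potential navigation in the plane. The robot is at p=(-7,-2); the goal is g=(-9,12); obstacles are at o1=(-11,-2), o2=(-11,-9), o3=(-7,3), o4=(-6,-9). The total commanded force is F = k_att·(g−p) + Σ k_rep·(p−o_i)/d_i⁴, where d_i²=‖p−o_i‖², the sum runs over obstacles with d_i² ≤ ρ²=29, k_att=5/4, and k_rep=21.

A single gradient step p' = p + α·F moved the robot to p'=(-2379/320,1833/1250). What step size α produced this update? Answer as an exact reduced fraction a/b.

F_att = 5/4·(g−p) = 5/4·(-2,14) = (-2.5000,17.5000)
o1: d²=16 ≤ ρ²=29; F_rep = 21·(4,0)/16² = (0.3281,0.0000)
o2: d²=65 > ρ²=29 → inactive
o3: d²=25 ≤ ρ²=29; F_rep = 21·(0,-5)/25² = (0.0000,-0.1680)
o4: d²=50 > ρ²=29 → inactive
F = F_att + ΣF_rep = (-2.1719,17.3320)
Δp = p'−p = (-0.4344,3.4664); α = Δx/Fx = (-139/320) / (-139/64) = 1/5
check: Δy/Fy = (4333/1250) / (4333/250) = 1/5 ✓

α = 1/5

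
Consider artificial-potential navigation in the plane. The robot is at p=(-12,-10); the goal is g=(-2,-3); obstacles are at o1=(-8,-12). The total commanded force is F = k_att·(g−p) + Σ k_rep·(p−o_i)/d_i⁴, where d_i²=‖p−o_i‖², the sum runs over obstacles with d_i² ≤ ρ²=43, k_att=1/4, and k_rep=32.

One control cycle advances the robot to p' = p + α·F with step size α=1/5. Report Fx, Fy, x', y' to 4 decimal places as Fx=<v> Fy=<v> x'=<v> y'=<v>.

F_att = 1/4·(g−p) = 1/4·(10,7) = (2.5000,1.7500)
o1: d²=20 ≤ ρ²=43; F_rep = 32·(-4,2)/20² = (-0.3200,0.1600)
F = F_att + ΣF_rep = (2.1800,1.9100)
p' = p + 1/5·F = (-11.5640,-9.6180)

Fx=2.1800 Fy=1.9100 x'=-11.5640 y'=-9.6180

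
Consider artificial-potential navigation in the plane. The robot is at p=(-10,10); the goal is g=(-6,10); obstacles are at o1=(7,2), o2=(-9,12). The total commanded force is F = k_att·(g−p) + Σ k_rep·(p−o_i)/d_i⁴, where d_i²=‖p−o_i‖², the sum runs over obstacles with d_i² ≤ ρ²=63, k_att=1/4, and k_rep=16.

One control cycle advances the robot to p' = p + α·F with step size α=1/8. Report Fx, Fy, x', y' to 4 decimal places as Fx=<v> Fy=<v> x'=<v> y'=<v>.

F_att = 1/4·(g−p) = 1/4·(4,0) = (1.0000,0.0000)
o1: d²=353 > ρ²=63 → inactive
o2: d²=5 ≤ ρ²=63; F_rep = 16·(-1,-2)/5² = (-0.6400,-1.2800)
F = F_att + ΣF_rep = (0.3600,-1.2800)
p' = p + 1/8·F = (-9.9550,9.8400)

Fx=0.3600 Fy=-1.2800 x'=-9.9550 y'=9.8400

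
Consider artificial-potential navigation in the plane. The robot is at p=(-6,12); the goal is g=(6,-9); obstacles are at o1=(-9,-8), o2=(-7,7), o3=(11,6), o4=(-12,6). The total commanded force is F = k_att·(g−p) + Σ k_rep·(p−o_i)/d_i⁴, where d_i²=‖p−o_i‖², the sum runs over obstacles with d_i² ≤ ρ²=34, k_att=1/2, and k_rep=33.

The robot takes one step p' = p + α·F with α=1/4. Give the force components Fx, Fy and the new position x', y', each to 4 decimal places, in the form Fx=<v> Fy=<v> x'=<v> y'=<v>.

Fx=6.0488 Fy=-10.2559 x'=-4.4878 y'=9.4360

F_att = 1/2·(g−p) = 1/2·(12,-21) = (6.0000,-10.5000)
o1: d²=409 > ρ²=34 → inactive
o2: d²=26 ≤ ρ²=34; F_rep = 33·(1,5)/26² = (0.0488,0.2441)
o3: d²=325 > ρ²=34 → inactive
o4: d²=72 > ρ²=34 → inactive
F = F_att + ΣF_rep = (6.0488,-10.2559)
p' = p + 1/4·F = (-4.4878,9.4360)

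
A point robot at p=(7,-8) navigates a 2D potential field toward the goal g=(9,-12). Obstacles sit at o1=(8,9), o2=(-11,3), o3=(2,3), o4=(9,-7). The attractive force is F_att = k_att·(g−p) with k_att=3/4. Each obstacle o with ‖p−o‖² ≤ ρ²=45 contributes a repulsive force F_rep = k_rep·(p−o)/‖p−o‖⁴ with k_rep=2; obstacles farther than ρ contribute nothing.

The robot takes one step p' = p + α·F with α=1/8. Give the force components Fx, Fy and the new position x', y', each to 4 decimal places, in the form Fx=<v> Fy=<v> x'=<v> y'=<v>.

Fx=1.3400 Fy=-3.0800 x'=7.1675 y'=-8.3850

F_att = 3/4·(g−p) = 3/4·(2,-4) = (1.5000,-3.0000)
o1: d²=290 > ρ²=45 → inactive
o2: d²=445 > ρ²=45 → inactive
o3: d²=146 > ρ²=45 → inactive
o4: d²=5 ≤ ρ²=45; F_rep = 2·(-2,-1)/5² = (-0.1600,-0.0800)
F = F_att + ΣF_rep = (1.3400,-3.0800)
p' = p + 1/8·F = (7.1675,-8.3850)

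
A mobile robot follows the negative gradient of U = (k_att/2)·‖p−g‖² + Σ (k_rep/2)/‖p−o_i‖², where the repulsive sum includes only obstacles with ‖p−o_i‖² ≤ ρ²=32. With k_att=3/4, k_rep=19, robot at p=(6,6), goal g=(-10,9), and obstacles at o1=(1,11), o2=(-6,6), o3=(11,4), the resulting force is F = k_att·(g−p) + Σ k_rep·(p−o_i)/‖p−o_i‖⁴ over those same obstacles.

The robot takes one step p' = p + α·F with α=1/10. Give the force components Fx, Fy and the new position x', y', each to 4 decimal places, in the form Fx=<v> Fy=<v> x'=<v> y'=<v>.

F_att = 3/4·(g−p) = 3/4·(-16,3) = (-12.0000,2.2500)
o1: d²=50 > ρ²=32 → inactive
o2: d²=144 > ρ²=32 → inactive
o3: d²=29 ≤ ρ²=32; F_rep = 19·(-5,2)/29² = (-0.1130,0.0452)
F = F_att + ΣF_rep = (-12.1130,2.2952)
p' = p + 1/10·F = (4.7887,6.2295)

Fx=-12.1130 Fy=2.2952 x'=4.7887 y'=6.2295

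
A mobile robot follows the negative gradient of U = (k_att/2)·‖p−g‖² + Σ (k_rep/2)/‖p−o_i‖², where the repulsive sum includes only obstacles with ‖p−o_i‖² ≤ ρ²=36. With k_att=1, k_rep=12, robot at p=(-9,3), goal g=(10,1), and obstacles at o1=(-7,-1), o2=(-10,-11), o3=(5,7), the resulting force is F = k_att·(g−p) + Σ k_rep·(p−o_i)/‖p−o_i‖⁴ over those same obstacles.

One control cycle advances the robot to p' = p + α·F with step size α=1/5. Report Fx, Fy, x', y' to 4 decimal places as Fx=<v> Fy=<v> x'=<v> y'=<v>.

F_att = 1·(g−p) = 1·(19,-2) = (19.0000,-2.0000)
o1: d²=20 ≤ ρ²=36; F_rep = 12·(-2,4)/20² = (-0.0600,0.1200)
o2: d²=197 > ρ²=36 → inactive
o3: d²=212 > ρ²=36 → inactive
F = F_att + ΣF_rep = (18.9400,-1.8800)
p' = p + 1/5·F = (-5.2120,2.6240)

Fx=18.9400 Fy=-1.8800 x'=-5.2120 y'=2.6240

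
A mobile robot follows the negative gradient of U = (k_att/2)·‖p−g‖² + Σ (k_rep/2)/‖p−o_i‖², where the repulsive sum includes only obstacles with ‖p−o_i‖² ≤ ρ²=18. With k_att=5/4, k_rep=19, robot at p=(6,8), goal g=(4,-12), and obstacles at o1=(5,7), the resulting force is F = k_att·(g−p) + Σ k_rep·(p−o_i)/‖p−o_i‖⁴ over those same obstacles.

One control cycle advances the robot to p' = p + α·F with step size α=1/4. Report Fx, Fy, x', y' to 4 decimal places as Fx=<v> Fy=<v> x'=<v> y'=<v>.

Fx=2.2500 Fy=-20.2500 x'=6.5625 y'=2.9375

F_att = 5/4·(g−p) = 5/4·(-2,-20) = (-2.5000,-25.0000)
o1: d²=2 ≤ ρ²=18; F_rep = 19·(1,1)/2² = (4.7500,4.7500)
F = F_att + ΣF_rep = (2.2500,-20.2500)
p' = p + 1/4·F = (6.5625,2.9375)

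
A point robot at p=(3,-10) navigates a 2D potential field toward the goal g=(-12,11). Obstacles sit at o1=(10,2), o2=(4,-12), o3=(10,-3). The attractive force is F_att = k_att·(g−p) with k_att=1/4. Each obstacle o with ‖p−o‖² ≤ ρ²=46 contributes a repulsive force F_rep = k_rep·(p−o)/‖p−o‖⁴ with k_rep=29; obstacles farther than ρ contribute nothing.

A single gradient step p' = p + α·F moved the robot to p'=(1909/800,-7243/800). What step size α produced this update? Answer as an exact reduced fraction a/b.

α = 1/8

F_att = 1/4·(g−p) = 1/4·(-15,21) = (-3.7500,5.2500)
o1: d²=193 > ρ²=46 → inactive
o2: d²=5 ≤ ρ²=46; F_rep = 29·(-1,2)/5² = (-1.1600,2.3200)
o3: d²=98 > ρ²=46 → inactive
F = F_att + ΣF_rep = (-4.9100,7.5700)
Δp = p'−p = (-0.6138,0.9463); α = Δx/Fx = (-491/800) / (-491/100) = 1/8
check: Δy/Fy = (757/800) / (757/100) = 1/8 ✓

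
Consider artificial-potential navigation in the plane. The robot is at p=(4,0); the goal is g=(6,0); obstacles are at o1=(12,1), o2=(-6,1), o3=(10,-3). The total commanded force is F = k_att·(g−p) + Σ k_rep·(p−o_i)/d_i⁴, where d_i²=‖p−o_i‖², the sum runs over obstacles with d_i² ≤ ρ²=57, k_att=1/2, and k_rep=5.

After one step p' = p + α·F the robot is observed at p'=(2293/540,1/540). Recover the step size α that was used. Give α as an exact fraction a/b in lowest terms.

F_att = 1/2·(g−p) = 1/2·(2,0) = (1.0000,0.0000)
o1: d²=65 > ρ²=57 → inactive
o2: d²=101 > ρ²=57 → inactive
o3: d²=45 ≤ ρ²=57; F_rep = 5·(-6,3)/45² = (-0.0148,0.0074)
F = F_att + ΣF_rep = (0.9852,0.0074)
Δp = p'−p = (0.2463,0.0019); α = Δx/Fx = (133/540) / (133/135) = 1/4
check: Δy/Fy = (1/540) / (1/135) = 1/4 ✓

α = 1/4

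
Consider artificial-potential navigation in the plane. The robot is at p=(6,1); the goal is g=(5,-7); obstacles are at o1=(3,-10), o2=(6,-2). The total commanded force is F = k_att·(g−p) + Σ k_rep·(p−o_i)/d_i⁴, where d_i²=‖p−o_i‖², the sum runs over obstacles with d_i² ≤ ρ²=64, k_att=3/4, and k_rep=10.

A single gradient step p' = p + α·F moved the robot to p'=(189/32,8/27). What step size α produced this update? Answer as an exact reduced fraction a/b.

F_att = 3/4·(g−p) = 3/4·(-1,-8) = (-0.7500,-6.0000)
o1: d²=130 > ρ²=64 → inactive
o2: d²=9 ≤ ρ²=64; F_rep = 10·(0,3)/9² = (0.0000,0.3704)
F = F_att + ΣF_rep = (-0.7500,-5.6296)
Δp = p'−p = (-0.0938,-0.7037); α = Δx/Fx = (-3/32) / (-3/4) = 1/8
check: Δy/Fy = (-19/27) / (-152/27) = 1/8 ✓

α = 1/8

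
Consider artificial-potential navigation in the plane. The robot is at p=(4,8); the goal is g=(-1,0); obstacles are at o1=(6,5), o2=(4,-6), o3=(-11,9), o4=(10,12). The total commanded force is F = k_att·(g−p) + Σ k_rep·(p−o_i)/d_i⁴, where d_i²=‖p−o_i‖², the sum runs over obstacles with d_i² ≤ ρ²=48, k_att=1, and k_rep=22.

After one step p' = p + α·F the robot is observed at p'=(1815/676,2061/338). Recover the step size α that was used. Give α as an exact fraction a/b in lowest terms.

α = 1/4

F_att = 1·(g−p) = 1·(-5,-8) = (-5.0000,-8.0000)
o1: d²=13 ≤ ρ²=48; F_rep = 22·(-2,3)/13² = (-0.2604,0.3905)
o2: d²=196 > ρ²=48 → inactive
o3: d²=226 > ρ²=48 → inactive
o4: d²=52 > ρ²=48 → inactive
F = F_att + ΣF_rep = (-5.2604,-7.6095)
Δp = p'−p = (-1.3151,-1.9024); α = Δx/Fx = (-889/676) / (-889/169) = 1/4
check: Δy/Fy = (-643/338) / (-1286/169) = 1/4 ✓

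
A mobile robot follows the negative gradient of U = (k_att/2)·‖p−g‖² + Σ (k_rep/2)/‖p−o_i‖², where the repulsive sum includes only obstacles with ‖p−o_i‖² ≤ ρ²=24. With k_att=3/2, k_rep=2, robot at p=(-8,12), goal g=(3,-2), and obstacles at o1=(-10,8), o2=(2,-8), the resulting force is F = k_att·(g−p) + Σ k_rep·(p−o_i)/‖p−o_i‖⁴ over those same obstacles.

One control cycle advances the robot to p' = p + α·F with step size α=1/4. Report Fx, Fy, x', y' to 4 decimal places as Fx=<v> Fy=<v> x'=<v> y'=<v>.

Fx=16.5100 Fy=-20.9800 x'=-3.8725 y'=6.7550

F_att = 3/2·(g−p) = 3/2·(11,-14) = (16.5000,-21.0000)
o1: d²=20 ≤ ρ²=24; F_rep = 2·(2,4)/20² = (0.0100,0.0200)
o2: d²=500 > ρ²=24 → inactive
F = F_att + ΣF_rep = (16.5100,-20.9800)
p' = p + 1/4·F = (-3.8725,6.7550)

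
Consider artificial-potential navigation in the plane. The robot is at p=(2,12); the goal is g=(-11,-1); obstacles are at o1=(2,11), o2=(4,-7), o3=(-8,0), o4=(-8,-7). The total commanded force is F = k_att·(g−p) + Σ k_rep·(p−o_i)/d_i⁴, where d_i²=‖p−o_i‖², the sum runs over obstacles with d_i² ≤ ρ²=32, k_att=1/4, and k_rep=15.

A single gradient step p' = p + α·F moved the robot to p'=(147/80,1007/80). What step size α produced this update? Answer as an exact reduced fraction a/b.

α = 1/20

F_att = 1/4·(g−p) = 1/4·(-13,-13) = (-3.2500,-3.2500)
o1: d²=1 ≤ ρ²=32; F_rep = 15·(0,1)/1² = (0.0000,15.0000)
o2: d²=365 > ρ²=32 → inactive
o3: d²=244 > ρ²=32 → inactive
o4: d²=461 > ρ²=32 → inactive
F = F_att + ΣF_rep = (-3.2500,11.7500)
Δp = p'−p = (-0.1625,0.5875); α = Δx/Fx = (-13/80) / (-13/4) = 1/20
check: Δy/Fy = (47/80) / (47/4) = 1/20 ✓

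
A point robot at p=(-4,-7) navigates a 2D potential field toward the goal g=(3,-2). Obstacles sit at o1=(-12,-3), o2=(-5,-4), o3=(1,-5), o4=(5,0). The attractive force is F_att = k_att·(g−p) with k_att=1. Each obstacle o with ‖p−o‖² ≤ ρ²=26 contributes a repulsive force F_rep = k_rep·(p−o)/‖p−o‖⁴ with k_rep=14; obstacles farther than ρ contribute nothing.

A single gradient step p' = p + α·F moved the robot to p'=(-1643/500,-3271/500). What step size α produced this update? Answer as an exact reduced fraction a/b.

F_att = 1·(g−p) = 1·(7,5) = (7.0000,5.0000)
o1: d²=80 > ρ²=26 → inactive
o2: d²=10 ≤ ρ²=26; F_rep = 14·(1,-3)/10² = (0.1400,-0.4200)
o3: d²=29 > ρ²=26 → inactive
o4: d²=130 > ρ²=26 → inactive
F = F_att + ΣF_rep = (7.1400,4.5800)
Δp = p'−p = (0.7140,0.4580); α = Δx/Fx = (357/500) / (357/50) = 1/10
check: Δy/Fy = (229/500) / (229/50) = 1/10 ✓

α = 1/10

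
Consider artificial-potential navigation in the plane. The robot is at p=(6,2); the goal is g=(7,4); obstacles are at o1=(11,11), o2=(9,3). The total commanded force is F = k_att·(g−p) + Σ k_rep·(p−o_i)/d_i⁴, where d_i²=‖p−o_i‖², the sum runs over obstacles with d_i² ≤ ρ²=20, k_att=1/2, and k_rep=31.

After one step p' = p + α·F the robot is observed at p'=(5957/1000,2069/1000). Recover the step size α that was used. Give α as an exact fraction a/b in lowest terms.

α = 1/10

F_att = 1/2·(g−p) = 1/2·(1,2) = (0.5000,1.0000)
o1: d²=106 > ρ²=20 → inactive
o2: d²=10 ≤ ρ²=20; F_rep = 31·(-3,-1)/10² = (-0.9300,-0.3100)
F = F_att + ΣF_rep = (-0.4300,0.6900)
Δp = p'−p = (-0.0430,0.0690); α = Δx/Fx = (-43/1000) / (-43/100) = 1/10
check: Δy/Fy = (69/1000) / (69/100) = 1/10 ✓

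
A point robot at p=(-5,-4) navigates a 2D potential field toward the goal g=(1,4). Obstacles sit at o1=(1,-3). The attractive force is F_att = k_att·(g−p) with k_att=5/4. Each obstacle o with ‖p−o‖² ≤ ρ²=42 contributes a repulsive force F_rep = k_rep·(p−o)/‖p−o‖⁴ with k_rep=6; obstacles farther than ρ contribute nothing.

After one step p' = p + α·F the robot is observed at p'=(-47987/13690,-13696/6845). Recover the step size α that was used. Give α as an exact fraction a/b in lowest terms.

F_att = 5/4·(g−p) = 5/4·(6,8) = (7.5000,10.0000)
o1: d²=37 ≤ ρ²=42; F_rep = 6·(-6,-1)/37² = (-0.0263,-0.0044)
F = F_att + ΣF_rep = (7.4737,9.9956)
Δp = p'−p = (1.4947,1.9991); α = Δx/Fx = (20463/13690) / (20463/2738) = 1/5
check: Δy/Fy = (13684/6845) / (13684/1369) = 1/5 ✓

α = 1/5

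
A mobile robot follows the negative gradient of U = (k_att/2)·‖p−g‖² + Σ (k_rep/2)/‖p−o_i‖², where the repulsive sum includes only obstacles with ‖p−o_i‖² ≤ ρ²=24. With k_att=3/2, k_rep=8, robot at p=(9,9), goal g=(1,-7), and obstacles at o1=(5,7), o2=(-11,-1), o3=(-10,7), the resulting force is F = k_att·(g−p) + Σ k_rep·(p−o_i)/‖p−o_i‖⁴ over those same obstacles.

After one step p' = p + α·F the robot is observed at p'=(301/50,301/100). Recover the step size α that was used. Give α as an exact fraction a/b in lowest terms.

α = 1/4

F_att = 3/2·(g−p) = 3/2·(-8,-16) = (-12.0000,-24.0000)
o1: d²=20 ≤ ρ²=24; F_rep = 8·(4,2)/20² = (0.0800,0.0400)
o2: d²=500 > ρ²=24 → inactive
o3: d²=365 > ρ²=24 → inactive
F = F_att + ΣF_rep = (-11.9200,-23.9600)
Δp = p'−p = (-2.9800,-5.9900); α = Δx/Fx = (-149/50) / (-298/25) = 1/4
check: Δy/Fy = (-599/100) / (-599/25) = 1/4 ✓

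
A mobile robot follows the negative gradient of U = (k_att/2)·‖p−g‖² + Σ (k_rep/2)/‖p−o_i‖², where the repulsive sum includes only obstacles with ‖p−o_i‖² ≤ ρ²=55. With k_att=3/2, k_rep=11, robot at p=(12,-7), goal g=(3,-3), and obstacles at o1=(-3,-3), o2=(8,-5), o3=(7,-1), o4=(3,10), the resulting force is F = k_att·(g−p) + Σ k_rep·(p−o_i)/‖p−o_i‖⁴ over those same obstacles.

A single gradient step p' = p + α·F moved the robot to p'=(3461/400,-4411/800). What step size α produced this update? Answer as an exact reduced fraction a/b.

α = 1/4

F_att = 3/2·(g−p) = 3/2·(-9,4) = (-13.5000,6.0000)
o1: d²=241 > ρ²=55 → inactive
o2: d²=20 ≤ ρ²=55; F_rep = 11·(4,-2)/20² = (0.1100,-0.0550)
o3: d²=61 > ρ²=55 → inactive
o4: d²=370 > ρ²=55 → inactive
F = F_att + ΣF_rep = (-13.3900,5.9450)
Δp = p'−p = (-3.3475,1.4863); α = Δx/Fx = (-1339/400) / (-1339/100) = 1/4
check: Δy/Fy = (1189/800) / (1189/200) = 1/4 ✓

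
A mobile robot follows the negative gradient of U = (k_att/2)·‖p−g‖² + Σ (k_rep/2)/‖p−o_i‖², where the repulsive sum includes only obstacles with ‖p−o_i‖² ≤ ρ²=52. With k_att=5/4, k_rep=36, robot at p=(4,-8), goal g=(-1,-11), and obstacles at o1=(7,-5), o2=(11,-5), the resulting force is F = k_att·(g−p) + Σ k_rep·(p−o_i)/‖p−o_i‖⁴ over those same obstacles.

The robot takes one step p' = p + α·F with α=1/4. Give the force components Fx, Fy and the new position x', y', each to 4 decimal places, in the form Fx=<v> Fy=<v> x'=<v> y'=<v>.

Fx=-6.5833 Fy=-4.0833 x'=2.3542 y'=-9.0208

F_att = 5/4·(g−p) = 5/4·(-5,-3) = (-6.2500,-3.7500)
o1: d²=18 ≤ ρ²=52; F_rep = 36·(-3,-3)/18² = (-0.3333,-0.3333)
o2: d²=58 > ρ²=52 → inactive
F = F_att + ΣF_rep = (-6.5833,-4.0833)
p' = p + 1/4·F = (2.3542,-9.0208)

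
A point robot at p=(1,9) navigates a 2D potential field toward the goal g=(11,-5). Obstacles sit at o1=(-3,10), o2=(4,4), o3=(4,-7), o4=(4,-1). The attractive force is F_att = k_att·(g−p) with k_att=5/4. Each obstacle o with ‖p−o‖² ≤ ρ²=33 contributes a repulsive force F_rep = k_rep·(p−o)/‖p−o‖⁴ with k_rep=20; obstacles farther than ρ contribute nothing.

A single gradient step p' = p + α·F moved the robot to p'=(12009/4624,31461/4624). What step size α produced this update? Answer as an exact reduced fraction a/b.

F_att = 5/4·(g−p) = 5/4·(10,-14) = (12.5000,-17.5000)
o1: d²=17 ≤ ρ²=33; F_rep = 20·(4,-1)/17² = (0.2768,-0.0692)
o2: d²=34 > ρ²=33 → inactive
o3: d²=265 > ρ²=33 → inactive
o4: d²=109 > ρ²=33 → inactive
F = F_att + ΣF_rep = (12.7768,-17.5692)
Δp = p'−p = (1.5971,-2.1962); α = Δx/Fx = (7385/4624) / (7385/578) = 1/8
check: Δy/Fy = (-10155/4624) / (-10155/578) = 1/8 ✓

α = 1/8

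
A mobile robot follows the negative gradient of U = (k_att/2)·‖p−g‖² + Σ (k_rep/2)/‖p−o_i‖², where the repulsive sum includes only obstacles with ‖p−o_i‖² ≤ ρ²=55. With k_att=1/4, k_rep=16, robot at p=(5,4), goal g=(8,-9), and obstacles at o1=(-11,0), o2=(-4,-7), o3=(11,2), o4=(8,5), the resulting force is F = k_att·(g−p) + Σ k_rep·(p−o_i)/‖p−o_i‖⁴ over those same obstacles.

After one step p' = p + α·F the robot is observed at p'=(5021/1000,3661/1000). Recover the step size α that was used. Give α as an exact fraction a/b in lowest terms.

α = 1/10

F_att = 1/4·(g−p) = 1/4·(3,-13) = (0.7500,-3.2500)
o1: d²=272 > ρ²=55 → inactive
o2: d²=202 > ρ²=55 → inactive
o3: d²=40 ≤ ρ²=55; F_rep = 16·(-6,2)/40² = (-0.0600,0.0200)
o4: d²=10 ≤ ρ²=55; F_rep = 16·(-3,-1)/10² = (-0.4800,-0.1600)
F = F_att + ΣF_rep = (0.2100,-3.3900)
Δp = p'−p = (0.0210,-0.3390); α = Δx/Fx = (21/1000) / (21/100) = 1/10
check: Δy/Fy = (-339/1000) / (-339/100) = 1/10 ✓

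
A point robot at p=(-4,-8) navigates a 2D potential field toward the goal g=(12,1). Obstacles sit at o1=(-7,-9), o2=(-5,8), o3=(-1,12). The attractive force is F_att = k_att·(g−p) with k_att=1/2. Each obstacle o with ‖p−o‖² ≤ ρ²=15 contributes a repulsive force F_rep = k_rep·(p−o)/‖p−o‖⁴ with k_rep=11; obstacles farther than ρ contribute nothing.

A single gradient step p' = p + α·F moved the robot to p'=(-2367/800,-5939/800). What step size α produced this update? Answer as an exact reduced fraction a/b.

α = 1/8

F_att = 1/2·(g−p) = 1/2·(16,9) = (8.0000,4.5000)
o1: d²=10 ≤ ρ²=15; F_rep = 11·(3,1)/10² = (0.3300,0.1100)
o2: d²=257 > ρ²=15 → inactive
o3: d²=409 > ρ²=15 → inactive
F = F_att + ΣF_rep = (8.3300,4.6100)
Δp = p'−p = (1.0413,0.5763); α = Δx/Fx = (833/800) / (833/100) = 1/8
check: Δy/Fy = (461/800) / (461/100) = 1/8 ✓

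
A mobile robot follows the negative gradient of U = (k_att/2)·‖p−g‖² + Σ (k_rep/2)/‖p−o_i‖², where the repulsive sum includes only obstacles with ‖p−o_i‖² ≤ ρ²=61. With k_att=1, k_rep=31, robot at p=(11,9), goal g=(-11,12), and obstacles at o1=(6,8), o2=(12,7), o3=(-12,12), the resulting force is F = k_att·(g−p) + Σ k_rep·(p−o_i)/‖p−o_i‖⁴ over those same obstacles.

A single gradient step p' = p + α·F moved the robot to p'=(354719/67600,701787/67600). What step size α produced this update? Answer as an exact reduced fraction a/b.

α = 1/4

F_att = 1·(g−p) = 1·(-22,3) = (-22.0000,3.0000)
o1: d²=26 ≤ ρ²=61; F_rep = 31·(5,1)/26² = (0.2293,0.0459)
o2: d²=5 ≤ ρ²=61; F_rep = 31·(-1,2)/5² = (-1.2400,2.4800)
o3: d²=538 > ρ²=61 → inactive
F = F_att + ΣF_rep = (-23.0107,5.5259)
Δp = p'−p = (-5.7527,1.3815); α = Δx/Fx = (-388881/67600) / (-388881/16900) = 1/4
check: Δy/Fy = (93387/67600) / (93387/16900) = 1/4 ✓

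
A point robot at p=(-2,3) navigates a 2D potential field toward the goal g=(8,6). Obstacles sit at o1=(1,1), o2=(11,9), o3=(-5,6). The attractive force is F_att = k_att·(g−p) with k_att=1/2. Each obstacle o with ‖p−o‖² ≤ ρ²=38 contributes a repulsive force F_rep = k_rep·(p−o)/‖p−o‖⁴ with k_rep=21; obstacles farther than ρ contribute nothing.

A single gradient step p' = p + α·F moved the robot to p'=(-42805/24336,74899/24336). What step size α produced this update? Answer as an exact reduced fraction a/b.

α = 1/20

F_att = 1/2·(g−p) = 1/2·(10,3) = (5.0000,1.5000)
o1: d²=13 ≤ ρ²=38; F_rep = 21·(-3,2)/13² = (-0.3728,0.2485)
o2: d²=205 > ρ²=38 → inactive
o3: d²=18 ≤ ρ²=38; F_rep = 21·(3,-3)/18² = (0.1944,-0.1944)
F = F_att + ΣF_rep = (4.8217,1.5541)
Δp = p'−p = (0.2411,0.0777); α = Δx/Fx = (5867/24336) / (29335/6084) = 1/20
check: Δy/Fy = (1891/24336) / (9455/6084) = 1/20 ✓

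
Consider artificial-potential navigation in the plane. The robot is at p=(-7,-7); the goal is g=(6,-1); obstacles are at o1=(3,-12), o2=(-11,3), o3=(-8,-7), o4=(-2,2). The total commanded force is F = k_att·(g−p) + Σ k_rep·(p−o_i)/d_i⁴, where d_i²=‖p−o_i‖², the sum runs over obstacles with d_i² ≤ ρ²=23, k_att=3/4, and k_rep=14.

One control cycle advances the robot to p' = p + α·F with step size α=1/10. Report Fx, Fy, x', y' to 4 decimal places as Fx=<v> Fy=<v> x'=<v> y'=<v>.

F_att = 3/4·(g−p) = 3/4·(13,6) = (9.7500,4.5000)
o1: d²=125 > ρ²=23 → inactive
o2: d²=116 > ρ²=23 → inactive
o3: d²=1 ≤ ρ²=23; F_rep = 14·(1,0)/1² = (14.0000,0.0000)
o4: d²=106 > ρ²=23 → inactive
F = F_att + ΣF_rep = (23.7500,4.5000)
p' = p + 1/10·F = (-4.6250,-6.5500)

Fx=23.7500 Fy=4.5000 x'=-4.6250 y'=-6.5500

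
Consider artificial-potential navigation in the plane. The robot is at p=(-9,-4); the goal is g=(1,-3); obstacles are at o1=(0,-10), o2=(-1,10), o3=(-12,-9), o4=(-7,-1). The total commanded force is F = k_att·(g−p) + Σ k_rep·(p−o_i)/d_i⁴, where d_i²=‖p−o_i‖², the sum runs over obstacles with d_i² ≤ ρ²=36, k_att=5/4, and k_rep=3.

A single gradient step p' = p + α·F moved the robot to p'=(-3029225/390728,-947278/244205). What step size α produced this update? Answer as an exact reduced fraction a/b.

F_att = 5/4·(g−p) = 5/4·(10,1) = (12.5000,1.2500)
o1: d²=117 > ρ²=36 → inactive
o2: d²=260 > ρ²=36 → inactive
o3: d²=34 ≤ ρ²=36; F_rep = 3·(3,5)/34² = (0.0078,0.0130)
o4: d²=13 ≤ ρ²=36; F_rep = 3·(-2,-3)/13² = (-0.0355,-0.0533)
F = F_att + ΣF_rep = (12.4723,1.2097)
Δp = p'−p = (1.2472,0.1210); α = Δx/Fx = (487327/390728) / (2436635/195364) = 1/10
check: Δy/Fy = (29542/244205) / (59084/48841) = 1/10 ✓

α = 1/10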